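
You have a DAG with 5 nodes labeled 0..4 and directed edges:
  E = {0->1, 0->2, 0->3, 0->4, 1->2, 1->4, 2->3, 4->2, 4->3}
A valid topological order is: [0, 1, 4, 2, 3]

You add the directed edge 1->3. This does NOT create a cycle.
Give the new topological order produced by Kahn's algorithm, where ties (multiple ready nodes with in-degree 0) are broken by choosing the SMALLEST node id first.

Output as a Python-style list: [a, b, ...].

Old toposort: [0, 1, 4, 2, 3]
Added edge: 1->3
Position of 1 (1) < position of 3 (4). Old order still valid.
Run Kahn's algorithm (break ties by smallest node id):
  initial in-degrees: [0, 1, 3, 4, 2]
  ready (indeg=0): [0]
  pop 0: indeg[1]->0; indeg[2]->2; indeg[3]->3; indeg[4]->1 | ready=[1] | order so far=[0]
  pop 1: indeg[2]->1; indeg[3]->2; indeg[4]->0 | ready=[4] | order so far=[0, 1]
  pop 4: indeg[2]->0; indeg[3]->1 | ready=[2] | order so far=[0, 1, 4]
  pop 2: indeg[3]->0 | ready=[3] | order so far=[0, 1, 4, 2]
  pop 3: no out-edges | ready=[] | order so far=[0, 1, 4, 2, 3]
  Result: [0, 1, 4, 2, 3]

Answer: [0, 1, 4, 2, 3]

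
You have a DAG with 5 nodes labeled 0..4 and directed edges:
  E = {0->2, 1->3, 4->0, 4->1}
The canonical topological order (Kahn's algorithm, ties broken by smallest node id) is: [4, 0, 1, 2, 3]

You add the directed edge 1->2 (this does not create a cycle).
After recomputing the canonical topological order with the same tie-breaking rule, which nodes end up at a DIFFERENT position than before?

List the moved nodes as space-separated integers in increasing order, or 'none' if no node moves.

Answer: none

Derivation:
Old toposort: [4, 0, 1, 2, 3]
Added edge 1->2
Recompute Kahn (smallest-id tiebreak):
  initial in-degrees: [1, 1, 2, 1, 0]
  ready (indeg=0): [4]
  pop 4: indeg[0]->0; indeg[1]->0 | ready=[0, 1] | order so far=[4]
  pop 0: indeg[2]->1 | ready=[1] | order so far=[4, 0]
  pop 1: indeg[2]->0; indeg[3]->0 | ready=[2, 3] | order so far=[4, 0, 1]
  pop 2: no out-edges | ready=[3] | order so far=[4, 0, 1, 2]
  pop 3: no out-edges | ready=[] | order so far=[4, 0, 1, 2, 3]
New canonical toposort: [4, 0, 1, 2, 3]
Compare positions:
  Node 0: index 1 -> 1 (same)
  Node 1: index 2 -> 2 (same)
  Node 2: index 3 -> 3 (same)
  Node 3: index 4 -> 4 (same)
  Node 4: index 0 -> 0 (same)
Nodes that changed position: none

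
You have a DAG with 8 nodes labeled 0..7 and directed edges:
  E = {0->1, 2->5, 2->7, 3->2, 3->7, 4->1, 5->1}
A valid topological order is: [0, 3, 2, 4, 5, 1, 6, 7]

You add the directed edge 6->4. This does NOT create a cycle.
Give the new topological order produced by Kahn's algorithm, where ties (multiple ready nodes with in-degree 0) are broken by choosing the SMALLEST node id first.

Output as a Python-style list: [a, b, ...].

Answer: [0, 3, 2, 5, 6, 4, 1, 7]

Derivation:
Old toposort: [0, 3, 2, 4, 5, 1, 6, 7]
Added edge: 6->4
Position of 6 (6) > position of 4 (3). Must reorder: 6 must now come before 4.
Run Kahn's algorithm (break ties by smallest node id):
  initial in-degrees: [0, 3, 1, 0, 1, 1, 0, 2]
  ready (indeg=0): [0, 3, 6]
  pop 0: indeg[1]->2 | ready=[3, 6] | order so far=[0]
  pop 3: indeg[2]->0; indeg[7]->1 | ready=[2, 6] | order so far=[0, 3]
  pop 2: indeg[5]->0; indeg[7]->0 | ready=[5, 6, 7] | order so far=[0, 3, 2]
  pop 5: indeg[1]->1 | ready=[6, 7] | order so far=[0, 3, 2, 5]
  pop 6: indeg[4]->0 | ready=[4, 7] | order so far=[0, 3, 2, 5, 6]
  pop 4: indeg[1]->0 | ready=[1, 7] | order so far=[0, 3, 2, 5, 6, 4]
  pop 1: no out-edges | ready=[7] | order so far=[0, 3, 2, 5, 6, 4, 1]
  pop 7: no out-edges | ready=[] | order so far=[0, 3, 2, 5, 6, 4, 1, 7]
  Result: [0, 3, 2, 5, 6, 4, 1, 7]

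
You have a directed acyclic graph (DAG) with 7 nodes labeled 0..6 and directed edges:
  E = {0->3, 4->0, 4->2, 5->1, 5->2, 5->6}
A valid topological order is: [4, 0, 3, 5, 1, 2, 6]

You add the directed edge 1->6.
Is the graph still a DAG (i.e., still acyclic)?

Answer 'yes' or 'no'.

Given toposort: [4, 0, 3, 5, 1, 2, 6]
Position of 1: index 4; position of 6: index 6
New edge 1->6: forward
Forward edge: respects the existing order. Still a DAG, same toposort still valid.
Still a DAG? yes

Answer: yes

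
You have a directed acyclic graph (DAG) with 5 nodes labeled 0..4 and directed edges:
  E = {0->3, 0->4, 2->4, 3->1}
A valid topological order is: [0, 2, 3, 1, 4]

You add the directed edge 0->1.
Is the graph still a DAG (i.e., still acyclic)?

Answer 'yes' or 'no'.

Answer: yes

Derivation:
Given toposort: [0, 2, 3, 1, 4]
Position of 0: index 0; position of 1: index 3
New edge 0->1: forward
Forward edge: respects the existing order. Still a DAG, same toposort still valid.
Still a DAG? yes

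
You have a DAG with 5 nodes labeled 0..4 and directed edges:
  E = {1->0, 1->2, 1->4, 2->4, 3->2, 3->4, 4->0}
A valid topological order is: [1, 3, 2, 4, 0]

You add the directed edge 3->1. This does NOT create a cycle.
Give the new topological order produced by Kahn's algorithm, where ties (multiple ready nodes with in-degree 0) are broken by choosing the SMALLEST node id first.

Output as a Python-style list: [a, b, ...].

Old toposort: [1, 3, 2, 4, 0]
Added edge: 3->1
Position of 3 (1) > position of 1 (0). Must reorder: 3 must now come before 1.
Run Kahn's algorithm (break ties by smallest node id):
  initial in-degrees: [2, 1, 2, 0, 3]
  ready (indeg=0): [3]
  pop 3: indeg[1]->0; indeg[2]->1; indeg[4]->2 | ready=[1] | order so far=[3]
  pop 1: indeg[0]->1; indeg[2]->0; indeg[4]->1 | ready=[2] | order so far=[3, 1]
  pop 2: indeg[4]->0 | ready=[4] | order so far=[3, 1, 2]
  pop 4: indeg[0]->0 | ready=[0] | order so far=[3, 1, 2, 4]
  pop 0: no out-edges | ready=[] | order so far=[3, 1, 2, 4, 0]
  Result: [3, 1, 2, 4, 0]

Answer: [3, 1, 2, 4, 0]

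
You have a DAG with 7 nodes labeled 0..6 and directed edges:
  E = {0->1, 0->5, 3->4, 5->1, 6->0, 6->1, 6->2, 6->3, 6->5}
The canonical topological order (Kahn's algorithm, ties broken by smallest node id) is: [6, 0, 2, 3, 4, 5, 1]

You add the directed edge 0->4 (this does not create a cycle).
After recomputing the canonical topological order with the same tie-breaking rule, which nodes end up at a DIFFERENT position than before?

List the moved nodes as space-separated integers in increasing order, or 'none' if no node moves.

Answer: none

Derivation:
Old toposort: [6, 0, 2, 3, 4, 5, 1]
Added edge 0->4
Recompute Kahn (smallest-id tiebreak):
  initial in-degrees: [1, 3, 1, 1, 2, 2, 0]
  ready (indeg=0): [6]
  pop 6: indeg[0]->0; indeg[1]->2; indeg[2]->0; indeg[3]->0; indeg[5]->1 | ready=[0, 2, 3] | order so far=[6]
  pop 0: indeg[1]->1; indeg[4]->1; indeg[5]->0 | ready=[2, 3, 5] | order so far=[6, 0]
  pop 2: no out-edges | ready=[3, 5] | order so far=[6, 0, 2]
  pop 3: indeg[4]->0 | ready=[4, 5] | order so far=[6, 0, 2, 3]
  pop 4: no out-edges | ready=[5] | order so far=[6, 0, 2, 3, 4]
  pop 5: indeg[1]->0 | ready=[1] | order so far=[6, 0, 2, 3, 4, 5]
  pop 1: no out-edges | ready=[] | order so far=[6, 0, 2, 3, 4, 5, 1]
New canonical toposort: [6, 0, 2, 3, 4, 5, 1]
Compare positions:
  Node 0: index 1 -> 1 (same)
  Node 1: index 6 -> 6 (same)
  Node 2: index 2 -> 2 (same)
  Node 3: index 3 -> 3 (same)
  Node 4: index 4 -> 4 (same)
  Node 5: index 5 -> 5 (same)
  Node 6: index 0 -> 0 (same)
Nodes that changed position: none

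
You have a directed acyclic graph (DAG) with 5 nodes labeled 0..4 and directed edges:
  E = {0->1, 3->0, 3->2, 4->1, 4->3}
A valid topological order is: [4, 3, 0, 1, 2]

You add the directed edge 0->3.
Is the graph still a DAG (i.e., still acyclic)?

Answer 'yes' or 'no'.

Answer: no

Derivation:
Given toposort: [4, 3, 0, 1, 2]
Position of 0: index 2; position of 3: index 1
New edge 0->3: backward (u after v in old order)
Backward edge: old toposort is now invalid. Check if this creates a cycle.
Does 3 already reach 0? Reachable from 3: [0, 1, 2, 3]. YES -> cycle!
Still a DAG? no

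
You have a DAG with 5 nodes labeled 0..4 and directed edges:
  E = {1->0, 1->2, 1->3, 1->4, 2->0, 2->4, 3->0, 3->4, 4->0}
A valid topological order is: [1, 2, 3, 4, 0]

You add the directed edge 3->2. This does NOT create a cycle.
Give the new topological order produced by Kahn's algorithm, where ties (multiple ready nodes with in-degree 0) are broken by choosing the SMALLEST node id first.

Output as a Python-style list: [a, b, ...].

Answer: [1, 3, 2, 4, 0]

Derivation:
Old toposort: [1, 2, 3, 4, 0]
Added edge: 3->2
Position of 3 (2) > position of 2 (1). Must reorder: 3 must now come before 2.
Run Kahn's algorithm (break ties by smallest node id):
  initial in-degrees: [4, 0, 2, 1, 3]
  ready (indeg=0): [1]
  pop 1: indeg[0]->3; indeg[2]->1; indeg[3]->0; indeg[4]->2 | ready=[3] | order so far=[1]
  pop 3: indeg[0]->2; indeg[2]->0; indeg[4]->1 | ready=[2] | order so far=[1, 3]
  pop 2: indeg[0]->1; indeg[4]->0 | ready=[4] | order so far=[1, 3, 2]
  pop 4: indeg[0]->0 | ready=[0] | order so far=[1, 3, 2, 4]
  pop 0: no out-edges | ready=[] | order so far=[1, 3, 2, 4, 0]
  Result: [1, 3, 2, 4, 0]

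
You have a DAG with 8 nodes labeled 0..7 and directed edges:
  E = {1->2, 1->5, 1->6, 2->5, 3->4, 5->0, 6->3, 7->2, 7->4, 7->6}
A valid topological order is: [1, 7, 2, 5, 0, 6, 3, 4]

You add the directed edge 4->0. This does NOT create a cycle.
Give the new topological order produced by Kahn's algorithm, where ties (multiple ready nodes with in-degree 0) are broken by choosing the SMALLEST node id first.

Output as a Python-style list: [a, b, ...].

Answer: [1, 7, 2, 5, 6, 3, 4, 0]

Derivation:
Old toposort: [1, 7, 2, 5, 0, 6, 3, 4]
Added edge: 4->0
Position of 4 (7) > position of 0 (4). Must reorder: 4 must now come before 0.
Run Kahn's algorithm (break ties by smallest node id):
  initial in-degrees: [2, 0, 2, 1, 2, 2, 2, 0]
  ready (indeg=0): [1, 7]
  pop 1: indeg[2]->1; indeg[5]->1; indeg[6]->1 | ready=[7] | order so far=[1]
  pop 7: indeg[2]->0; indeg[4]->1; indeg[6]->0 | ready=[2, 6] | order so far=[1, 7]
  pop 2: indeg[5]->0 | ready=[5, 6] | order so far=[1, 7, 2]
  pop 5: indeg[0]->1 | ready=[6] | order so far=[1, 7, 2, 5]
  pop 6: indeg[3]->0 | ready=[3] | order so far=[1, 7, 2, 5, 6]
  pop 3: indeg[4]->0 | ready=[4] | order so far=[1, 7, 2, 5, 6, 3]
  pop 4: indeg[0]->0 | ready=[0] | order so far=[1, 7, 2, 5, 6, 3, 4]
  pop 0: no out-edges | ready=[] | order so far=[1, 7, 2, 5, 6, 3, 4, 0]
  Result: [1, 7, 2, 5, 6, 3, 4, 0]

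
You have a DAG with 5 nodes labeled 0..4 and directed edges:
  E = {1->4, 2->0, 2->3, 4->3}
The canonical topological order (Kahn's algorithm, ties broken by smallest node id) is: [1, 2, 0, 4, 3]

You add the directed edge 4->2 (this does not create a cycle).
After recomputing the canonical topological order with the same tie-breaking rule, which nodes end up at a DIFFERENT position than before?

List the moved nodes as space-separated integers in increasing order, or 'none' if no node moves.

Answer: 0 2 4

Derivation:
Old toposort: [1, 2, 0, 4, 3]
Added edge 4->2
Recompute Kahn (smallest-id tiebreak):
  initial in-degrees: [1, 0, 1, 2, 1]
  ready (indeg=0): [1]
  pop 1: indeg[4]->0 | ready=[4] | order so far=[1]
  pop 4: indeg[2]->0; indeg[3]->1 | ready=[2] | order so far=[1, 4]
  pop 2: indeg[0]->0; indeg[3]->0 | ready=[0, 3] | order so far=[1, 4, 2]
  pop 0: no out-edges | ready=[3] | order so far=[1, 4, 2, 0]
  pop 3: no out-edges | ready=[] | order so far=[1, 4, 2, 0, 3]
New canonical toposort: [1, 4, 2, 0, 3]
Compare positions:
  Node 0: index 2 -> 3 (moved)
  Node 1: index 0 -> 0 (same)
  Node 2: index 1 -> 2 (moved)
  Node 3: index 4 -> 4 (same)
  Node 4: index 3 -> 1 (moved)
Nodes that changed position: 0 2 4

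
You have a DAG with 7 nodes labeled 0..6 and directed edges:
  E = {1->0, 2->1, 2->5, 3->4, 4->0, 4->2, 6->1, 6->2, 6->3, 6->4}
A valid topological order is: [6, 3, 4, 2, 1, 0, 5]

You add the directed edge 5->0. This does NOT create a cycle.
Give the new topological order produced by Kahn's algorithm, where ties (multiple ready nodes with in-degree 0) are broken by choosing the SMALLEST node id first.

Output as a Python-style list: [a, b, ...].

Answer: [6, 3, 4, 2, 1, 5, 0]

Derivation:
Old toposort: [6, 3, 4, 2, 1, 0, 5]
Added edge: 5->0
Position of 5 (6) > position of 0 (5). Must reorder: 5 must now come before 0.
Run Kahn's algorithm (break ties by smallest node id):
  initial in-degrees: [3, 2, 2, 1, 2, 1, 0]
  ready (indeg=0): [6]
  pop 6: indeg[1]->1; indeg[2]->1; indeg[3]->0; indeg[4]->1 | ready=[3] | order so far=[6]
  pop 3: indeg[4]->0 | ready=[4] | order so far=[6, 3]
  pop 4: indeg[0]->2; indeg[2]->0 | ready=[2] | order so far=[6, 3, 4]
  pop 2: indeg[1]->0; indeg[5]->0 | ready=[1, 5] | order so far=[6, 3, 4, 2]
  pop 1: indeg[0]->1 | ready=[5] | order so far=[6, 3, 4, 2, 1]
  pop 5: indeg[0]->0 | ready=[0] | order so far=[6, 3, 4, 2, 1, 5]
  pop 0: no out-edges | ready=[] | order so far=[6, 3, 4, 2, 1, 5, 0]
  Result: [6, 3, 4, 2, 1, 5, 0]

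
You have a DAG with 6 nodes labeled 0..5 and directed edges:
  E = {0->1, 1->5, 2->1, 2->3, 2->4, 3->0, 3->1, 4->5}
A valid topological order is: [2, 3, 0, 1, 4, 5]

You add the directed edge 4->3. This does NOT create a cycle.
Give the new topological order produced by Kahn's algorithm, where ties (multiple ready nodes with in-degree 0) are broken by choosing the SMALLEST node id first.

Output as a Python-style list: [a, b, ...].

Answer: [2, 4, 3, 0, 1, 5]

Derivation:
Old toposort: [2, 3, 0, 1, 4, 5]
Added edge: 4->3
Position of 4 (4) > position of 3 (1). Must reorder: 4 must now come before 3.
Run Kahn's algorithm (break ties by smallest node id):
  initial in-degrees: [1, 3, 0, 2, 1, 2]
  ready (indeg=0): [2]
  pop 2: indeg[1]->2; indeg[3]->1; indeg[4]->0 | ready=[4] | order so far=[2]
  pop 4: indeg[3]->0; indeg[5]->1 | ready=[3] | order so far=[2, 4]
  pop 3: indeg[0]->0; indeg[1]->1 | ready=[0] | order so far=[2, 4, 3]
  pop 0: indeg[1]->0 | ready=[1] | order so far=[2, 4, 3, 0]
  pop 1: indeg[5]->0 | ready=[5] | order so far=[2, 4, 3, 0, 1]
  pop 5: no out-edges | ready=[] | order so far=[2, 4, 3, 0, 1, 5]
  Result: [2, 4, 3, 0, 1, 5]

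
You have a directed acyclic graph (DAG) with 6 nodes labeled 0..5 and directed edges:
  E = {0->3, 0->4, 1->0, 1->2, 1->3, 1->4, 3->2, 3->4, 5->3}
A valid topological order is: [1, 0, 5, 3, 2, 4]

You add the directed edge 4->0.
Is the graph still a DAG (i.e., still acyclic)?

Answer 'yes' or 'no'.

Given toposort: [1, 0, 5, 3, 2, 4]
Position of 4: index 5; position of 0: index 1
New edge 4->0: backward (u after v in old order)
Backward edge: old toposort is now invalid. Check if this creates a cycle.
Does 0 already reach 4? Reachable from 0: [0, 2, 3, 4]. YES -> cycle!
Still a DAG? no

Answer: no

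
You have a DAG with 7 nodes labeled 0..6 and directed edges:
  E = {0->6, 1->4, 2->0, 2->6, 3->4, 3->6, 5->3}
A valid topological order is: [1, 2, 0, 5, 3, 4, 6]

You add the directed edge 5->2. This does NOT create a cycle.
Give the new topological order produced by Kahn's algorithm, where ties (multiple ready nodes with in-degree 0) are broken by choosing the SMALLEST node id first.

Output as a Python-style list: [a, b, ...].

Old toposort: [1, 2, 0, 5, 3, 4, 6]
Added edge: 5->2
Position of 5 (3) > position of 2 (1). Must reorder: 5 must now come before 2.
Run Kahn's algorithm (break ties by smallest node id):
  initial in-degrees: [1, 0, 1, 1, 2, 0, 3]
  ready (indeg=0): [1, 5]
  pop 1: indeg[4]->1 | ready=[5] | order so far=[1]
  pop 5: indeg[2]->0; indeg[3]->0 | ready=[2, 3] | order so far=[1, 5]
  pop 2: indeg[0]->0; indeg[6]->2 | ready=[0, 3] | order so far=[1, 5, 2]
  pop 0: indeg[6]->1 | ready=[3] | order so far=[1, 5, 2, 0]
  pop 3: indeg[4]->0; indeg[6]->0 | ready=[4, 6] | order so far=[1, 5, 2, 0, 3]
  pop 4: no out-edges | ready=[6] | order so far=[1, 5, 2, 0, 3, 4]
  pop 6: no out-edges | ready=[] | order so far=[1, 5, 2, 0, 3, 4, 6]
  Result: [1, 5, 2, 0, 3, 4, 6]

Answer: [1, 5, 2, 0, 3, 4, 6]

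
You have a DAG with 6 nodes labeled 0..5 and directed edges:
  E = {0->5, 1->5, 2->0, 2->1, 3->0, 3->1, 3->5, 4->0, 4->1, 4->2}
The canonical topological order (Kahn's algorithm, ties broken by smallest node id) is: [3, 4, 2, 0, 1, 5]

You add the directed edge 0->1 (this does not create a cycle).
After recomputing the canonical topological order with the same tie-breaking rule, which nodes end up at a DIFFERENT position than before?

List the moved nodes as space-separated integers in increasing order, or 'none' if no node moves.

Old toposort: [3, 4, 2, 0, 1, 5]
Added edge 0->1
Recompute Kahn (smallest-id tiebreak):
  initial in-degrees: [3, 4, 1, 0, 0, 3]
  ready (indeg=0): [3, 4]
  pop 3: indeg[0]->2; indeg[1]->3; indeg[5]->2 | ready=[4] | order so far=[3]
  pop 4: indeg[0]->1; indeg[1]->2; indeg[2]->0 | ready=[2] | order so far=[3, 4]
  pop 2: indeg[0]->0; indeg[1]->1 | ready=[0] | order so far=[3, 4, 2]
  pop 0: indeg[1]->0; indeg[5]->1 | ready=[1] | order so far=[3, 4, 2, 0]
  pop 1: indeg[5]->0 | ready=[5] | order so far=[3, 4, 2, 0, 1]
  pop 5: no out-edges | ready=[] | order so far=[3, 4, 2, 0, 1, 5]
New canonical toposort: [3, 4, 2, 0, 1, 5]
Compare positions:
  Node 0: index 3 -> 3 (same)
  Node 1: index 4 -> 4 (same)
  Node 2: index 2 -> 2 (same)
  Node 3: index 0 -> 0 (same)
  Node 4: index 1 -> 1 (same)
  Node 5: index 5 -> 5 (same)
Nodes that changed position: none

Answer: none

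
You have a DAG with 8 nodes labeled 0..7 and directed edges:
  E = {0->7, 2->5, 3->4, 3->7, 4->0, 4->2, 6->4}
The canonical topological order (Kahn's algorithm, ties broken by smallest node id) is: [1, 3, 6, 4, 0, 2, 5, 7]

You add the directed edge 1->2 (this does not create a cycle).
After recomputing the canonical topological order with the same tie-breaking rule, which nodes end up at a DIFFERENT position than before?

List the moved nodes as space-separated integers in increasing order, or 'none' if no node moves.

Answer: none

Derivation:
Old toposort: [1, 3, 6, 4, 0, 2, 5, 7]
Added edge 1->2
Recompute Kahn (smallest-id tiebreak):
  initial in-degrees: [1, 0, 2, 0, 2, 1, 0, 2]
  ready (indeg=0): [1, 3, 6]
  pop 1: indeg[2]->1 | ready=[3, 6] | order so far=[1]
  pop 3: indeg[4]->1; indeg[7]->1 | ready=[6] | order so far=[1, 3]
  pop 6: indeg[4]->0 | ready=[4] | order so far=[1, 3, 6]
  pop 4: indeg[0]->0; indeg[2]->0 | ready=[0, 2] | order so far=[1, 3, 6, 4]
  pop 0: indeg[7]->0 | ready=[2, 7] | order so far=[1, 3, 6, 4, 0]
  pop 2: indeg[5]->0 | ready=[5, 7] | order so far=[1, 3, 6, 4, 0, 2]
  pop 5: no out-edges | ready=[7] | order so far=[1, 3, 6, 4, 0, 2, 5]
  pop 7: no out-edges | ready=[] | order so far=[1, 3, 6, 4, 0, 2, 5, 7]
New canonical toposort: [1, 3, 6, 4, 0, 2, 5, 7]
Compare positions:
  Node 0: index 4 -> 4 (same)
  Node 1: index 0 -> 0 (same)
  Node 2: index 5 -> 5 (same)
  Node 3: index 1 -> 1 (same)
  Node 4: index 3 -> 3 (same)
  Node 5: index 6 -> 6 (same)
  Node 6: index 2 -> 2 (same)
  Node 7: index 7 -> 7 (same)
Nodes that changed position: none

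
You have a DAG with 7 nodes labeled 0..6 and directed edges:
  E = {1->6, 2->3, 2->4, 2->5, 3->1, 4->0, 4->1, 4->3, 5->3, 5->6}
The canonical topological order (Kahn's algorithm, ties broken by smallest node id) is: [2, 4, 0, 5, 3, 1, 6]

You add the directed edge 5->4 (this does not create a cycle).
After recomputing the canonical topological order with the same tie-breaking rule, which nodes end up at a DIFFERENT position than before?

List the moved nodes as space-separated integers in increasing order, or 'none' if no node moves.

Old toposort: [2, 4, 0, 5, 3, 1, 6]
Added edge 5->4
Recompute Kahn (smallest-id tiebreak):
  initial in-degrees: [1, 2, 0, 3, 2, 1, 2]
  ready (indeg=0): [2]
  pop 2: indeg[3]->2; indeg[4]->1; indeg[5]->0 | ready=[5] | order so far=[2]
  pop 5: indeg[3]->1; indeg[4]->0; indeg[6]->1 | ready=[4] | order so far=[2, 5]
  pop 4: indeg[0]->0; indeg[1]->1; indeg[3]->0 | ready=[0, 3] | order so far=[2, 5, 4]
  pop 0: no out-edges | ready=[3] | order so far=[2, 5, 4, 0]
  pop 3: indeg[1]->0 | ready=[1] | order so far=[2, 5, 4, 0, 3]
  pop 1: indeg[6]->0 | ready=[6] | order so far=[2, 5, 4, 0, 3, 1]
  pop 6: no out-edges | ready=[] | order so far=[2, 5, 4, 0, 3, 1, 6]
New canonical toposort: [2, 5, 4, 0, 3, 1, 6]
Compare positions:
  Node 0: index 2 -> 3 (moved)
  Node 1: index 5 -> 5 (same)
  Node 2: index 0 -> 0 (same)
  Node 3: index 4 -> 4 (same)
  Node 4: index 1 -> 2 (moved)
  Node 5: index 3 -> 1 (moved)
  Node 6: index 6 -> 6 (same)
Nodes that changed position: 0 4 5

Answer: 0 4 5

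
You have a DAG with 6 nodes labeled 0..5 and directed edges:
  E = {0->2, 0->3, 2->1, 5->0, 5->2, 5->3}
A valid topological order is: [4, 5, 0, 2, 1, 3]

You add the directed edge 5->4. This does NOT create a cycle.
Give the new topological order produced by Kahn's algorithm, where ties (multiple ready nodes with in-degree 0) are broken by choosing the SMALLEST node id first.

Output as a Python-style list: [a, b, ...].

Answer: [5, 0, 2, 1, 3, 4]

Derivation:
Old toposort: [4, 5, 0, 2, 1, 3]
Added edge: 5->4
Position of 5 (1) > position of 4 (0). Must reorder: 5 must now come before 4.
Run Kahn's algorithm (break ties by smallest node id):
  initial in-degrees: [1, 1, 2, 2, 1, 0]
  ready (indeg=0): [5]
  pop 5: indeg[0]->0; indeg[2]->1; indeg[3]->1; indeg[4]->0 | ready=[0, 4] | order so far=[5]
  pop 0: indeg[2]->0; indeg[3]->0 | ready=[2, 3, 4] | order so far=[5, 0]
  pop 2: indeg[1]->0 | ready=[1, 3, 4] | order so far=[5, 0, 2]
  pop 1: no out-edges | ready=[3, 4] | order so far=[5, 0, 2, 1]
  pop 3: no out-edges | ready=[4] | order so far=[5, 0, 2, 1, 3]
  pop 4: no out-edges | ready=[] | order so far=[5, 0, 2, 1, 3, 4]
  Result: [5, 0, 2, 1, 3, 4]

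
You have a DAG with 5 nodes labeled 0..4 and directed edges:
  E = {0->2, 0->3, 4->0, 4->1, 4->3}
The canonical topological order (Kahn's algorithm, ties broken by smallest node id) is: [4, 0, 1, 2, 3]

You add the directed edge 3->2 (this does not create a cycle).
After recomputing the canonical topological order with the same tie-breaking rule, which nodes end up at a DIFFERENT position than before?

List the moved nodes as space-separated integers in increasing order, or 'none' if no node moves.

Old toposort: [4, 0, 1, 2, 3]
Added edge 3->2
Recompute Kahn (smallest-id tiebreak):
  initial in-degrees: [1, 1, 2, 2, 0]
  ready (indeg=0): [4]
  pop 4: indeg[0]->0; indeg[1]->0; indeg[3]->1 | ready=[0, 1] | order so far=[4]
  pop 0: indeg[2]->1; indeg[3]->0 | ready=[1, 3] | order so far=[4, 0]
  pop 1: no out-edges | ready=[3] | order so far=[4, 0, 1]
  pop 3: indeg[2]->0 | ready=[2] | order so far=[4, 0, 1, 3]
  pop 2: no out-edges | ready=[] | order so far=[4, 0, 1, 3, 2]
New canonical toposort: [4, 0, 1, 3, 2]
Compare positions:
  Node 0: index 1 -> 1 (same)
  Node 1: index 2 -> 2 (same)
  Node 2: index 3 -> 4 (moved)
  Node 3: index 4 -> 3 (moved)
  Node 4: index 0 -> 0 (same)
Nodes that changed position: 2 3

Answer: 2 3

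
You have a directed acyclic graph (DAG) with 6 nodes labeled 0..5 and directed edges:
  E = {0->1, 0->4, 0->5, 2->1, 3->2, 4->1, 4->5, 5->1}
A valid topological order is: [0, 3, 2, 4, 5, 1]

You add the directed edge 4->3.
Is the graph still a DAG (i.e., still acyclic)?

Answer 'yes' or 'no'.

Answer: yes

Derivation:
Given toposort: [0, 3, 2, 4, 5, 1]
Position of 4: index 3; position of 3: index 1
New edge 4->3: backward (u after v in old order)
Backward edge: old toposort is now invalid. Check if this creates a cycle.
Does 3 already reach 4? Reachable from 3: [1, 2, 3]. NO -> still a DAG (reorder needed).
Still a DAG? yes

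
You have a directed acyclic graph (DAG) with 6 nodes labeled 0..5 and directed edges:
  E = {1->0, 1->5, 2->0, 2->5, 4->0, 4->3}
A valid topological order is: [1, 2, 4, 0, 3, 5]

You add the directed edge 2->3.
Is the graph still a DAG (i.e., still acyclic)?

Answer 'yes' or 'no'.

Answer: yes

Derivation:
Given toposort: [1, 2, 4, 0, 3, 5]
Position of 2: index 1; position of 3: index 4
New edge 2->3: forward
Forward edge: respects the existing order. Still a DAG, same toposort still valid.
Still a DAG? yes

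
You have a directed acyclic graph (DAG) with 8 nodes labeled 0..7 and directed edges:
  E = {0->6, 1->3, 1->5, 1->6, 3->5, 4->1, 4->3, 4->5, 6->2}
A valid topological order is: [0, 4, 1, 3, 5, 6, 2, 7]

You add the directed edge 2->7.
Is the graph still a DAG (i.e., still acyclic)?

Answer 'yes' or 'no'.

Given toposort: [0, 4, 1, 3, 5, 6, 2, 7]
Position of 2: index 6; position of 7: index 7
New edge 2->7: forward
Forward edge: respects the existing order. Still a DAG, same toposort still valid.
Still a DAG? yes

Answer: yes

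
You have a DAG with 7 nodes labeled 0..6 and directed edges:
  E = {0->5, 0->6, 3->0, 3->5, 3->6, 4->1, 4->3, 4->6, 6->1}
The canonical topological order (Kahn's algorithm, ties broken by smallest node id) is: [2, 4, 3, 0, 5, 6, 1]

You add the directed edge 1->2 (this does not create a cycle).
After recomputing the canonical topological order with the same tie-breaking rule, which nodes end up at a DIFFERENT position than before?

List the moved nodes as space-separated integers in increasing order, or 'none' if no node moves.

Old toposort: [2, 4, 3, 0, 5, 6, 1]
Added edge 1->2
Recompute Kahn (smallest-id tiebreak):
  initial in-degrees: [1, 2, 1, 1, 0, 2, 3]
  ready (indeg=0): [4]
  pop 4: indeg[1]->1; indeg[3]->0; indeg[6]->2 | ready=[3] | order so far=[4]
  pop 3: indeg[0]->0; indeg[5]->1; indeg[6]->1 | ready=[0] | order so far=[4, 3]
  pop 0: indeg[5]->0; indeg[6]->0 | ready=[5, 6] | order so far=[4, 3, 0]
  pop 5: no out-edges | ready=[6] | order so far=[4, 3, 0, 5]
  pop 6: indeg[1]->0 | ready=[1] | order so far=[4, 3, 0, 5, 6]
  pop 1: indeg[2]->0 | ready=[2] | order so far=[4, 3, 0, 5, 6, 1]
  pop 2: no out-edges | ready=[] | order so far=[4, 3, 0, 5, 6, 1, 2]
New canonical toposort: [4, 3, 0, 5, 6, 1, 2]
Compare positions:
  Node 0: index 3 -> 2 (moved)
  Node 1: index 6 -> 5 (moved)
  Node 2: index 0 -> 6 (moved)
  Node 3: index 2 -> 1 (moved)
  Node 4: index 1 -> 0 (moved)
  Node 5: index 4 -> 3 (moved)
  Node 6: index 5 -> 4 (moved)
Nodes that changed position: 0 1 2 3 4 5 6

Answer: 0 1 2 3 4 5 6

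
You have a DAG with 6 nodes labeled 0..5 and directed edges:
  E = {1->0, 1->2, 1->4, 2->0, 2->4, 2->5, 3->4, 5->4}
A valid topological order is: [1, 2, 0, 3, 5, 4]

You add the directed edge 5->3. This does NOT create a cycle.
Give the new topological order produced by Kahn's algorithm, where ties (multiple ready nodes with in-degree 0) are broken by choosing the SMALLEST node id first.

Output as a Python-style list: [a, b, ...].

Answer: [1, 2, 0, 5, 3, 4]

Derivation:
Old toposort: [1, 2, 0, 3, 5, 4]
Added edge: 5->3
Position of 5 (4) > position of 3 (3). Must reorder: 5 must now come before 3.
Run Kahn's algorithm (break ties by smallest node id):
  initial in-degrees: [2, 0, 1, 1, 4, 1]
  ready (indeg=0): [1]
  pop 1: indeg[0]->1; indeg[2]->0; indeg[4]->3 | ready=[2] | order so far=[1]
  pop 2: indeg[0]->0; indeg[4]->2; indeg[5]->0 | ready=[0, 5] | order so far=[1, 2]
  pop 0: no out-edges | ready=[5] | order so far=[1, 2, 0]
  pop 5: indeg[3]->0; indeg[4]->1 | ready=[3] | order so far=[1, 2, 0, 5]
  pop 3: indeg[4]->0 | ready=[4] | order so far=[1, 2, 0, 5, 3]
  pop 4: no out-edges | ready=[] | order so far=[1, 2, 0, 5, 3, 4]
  Result: [1, 2, 0, 5, 3, 4]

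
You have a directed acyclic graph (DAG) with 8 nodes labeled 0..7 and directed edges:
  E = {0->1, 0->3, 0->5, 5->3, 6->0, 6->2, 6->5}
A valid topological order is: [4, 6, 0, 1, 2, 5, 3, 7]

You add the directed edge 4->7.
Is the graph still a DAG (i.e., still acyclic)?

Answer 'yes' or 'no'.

Answer: yes

Derivation:
Given toposort: [4, 6, 0, 1, 2, 5, 3, 7]
Position of 4: index 0; position of 7: index 7
New edge 4->7: forward
Forward edge: respects the existing order. Still a DAG, same toposort still valid.
Still a DAG? yes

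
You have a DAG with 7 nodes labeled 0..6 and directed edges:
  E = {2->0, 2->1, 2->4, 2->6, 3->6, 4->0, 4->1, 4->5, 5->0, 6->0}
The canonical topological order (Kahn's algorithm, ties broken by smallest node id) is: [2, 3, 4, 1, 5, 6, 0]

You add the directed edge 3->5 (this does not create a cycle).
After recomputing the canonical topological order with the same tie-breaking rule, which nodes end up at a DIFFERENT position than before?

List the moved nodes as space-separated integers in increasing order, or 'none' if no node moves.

Old toposort: [2, 3, 4, 1, 5, 6, 0]
Added edge 3->5
Recompute Kahn (smallest-id tiebreak):
  initial in-degrees: [4, 2, 0, 0, 1, 2, 2]
  ready (indeg=0): [2, 3]
  pop 2: indeg[0]->3; indeg[1]->1; indeg[4]->0; indeg[6]->1 | ready=[3, 4] | order so far=[2]
  pop 3: indeg[5]->1; indeg[6]->0 | ready=[4, 6] | order so far=[2, 3]
  pop 4: indeg[0]->2; indeg[1]->0; indeg[5]->0 | ready=[1, 5, 6] | order so far=[2, 3, 4]
  pop 1: no out-edges | ready=[5, 6] | order so far=[2, 3, 4, 1]
  pop 5: indeg[0]->1 | ready=[6] | order so far=[2, 3, 4, 1, 5]
  pop 6: indeg[0]->0 | ready=[0] | order so far=[2, 3, 4, 1, 5, 6]
  pop 0: no out-edges | ready=[] | order so far=[2, 3, 4, 1, 5, 6, 0]
New canonical toposort: [2, 3, 4, 1, 5, 6, 0]
Compare positions:
  Node 0: index 6 -> 6 (same)
  Node 1: index 3 -> 3 (same)
  Node 2: index 0 -> 0 (same)
  Node 3: index 1 -> 1 (same)
  Node 4: index 2 -> 2 (same)
  Node 5: index 4 -> 4 (same)
  Node 6: index 5 -> 5 (same)
Nodes that changed position: none

Answer: none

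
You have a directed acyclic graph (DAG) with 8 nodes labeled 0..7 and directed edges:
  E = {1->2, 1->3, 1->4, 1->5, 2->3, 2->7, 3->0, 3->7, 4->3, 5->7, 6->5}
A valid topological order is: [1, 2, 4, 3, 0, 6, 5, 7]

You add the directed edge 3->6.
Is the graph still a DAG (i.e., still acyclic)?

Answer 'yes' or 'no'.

Answer: yes

Derivation:
Given toposort: [1, 2, 4, 3, 0, 6, 5, 7]
Position of 3: index 3; position of 6: index 5
New edge 3->6: forward
Forward edge: respects the existing order. Still a DAG, same toposort still valid.
Still a DAG? yes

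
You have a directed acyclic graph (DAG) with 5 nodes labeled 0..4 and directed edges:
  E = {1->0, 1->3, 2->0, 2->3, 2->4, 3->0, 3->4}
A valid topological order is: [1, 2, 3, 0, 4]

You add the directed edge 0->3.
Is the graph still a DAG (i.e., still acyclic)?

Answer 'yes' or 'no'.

Given toposort: [1, 2, 3, 0, 4]
Position of 0: index 3; position of 3: index 2
New edge 0->3: backward (u after v in old order)
Backward edge: old toposort is now invalid. Check if this creates a cycle.
Does 3 already reach 0? Reachable from 3: [0, 3, 4]. YES -> cycle!
Still a DAG? no

Answer: no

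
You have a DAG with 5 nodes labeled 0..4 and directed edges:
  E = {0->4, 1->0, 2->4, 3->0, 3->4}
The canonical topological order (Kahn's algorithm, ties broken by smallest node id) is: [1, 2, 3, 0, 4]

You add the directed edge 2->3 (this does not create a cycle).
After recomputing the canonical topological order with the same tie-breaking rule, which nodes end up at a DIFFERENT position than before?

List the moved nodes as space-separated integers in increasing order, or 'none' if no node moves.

Answer: none

Derivation:
Old toposort: [1, 2, 3, 0, 4]
Added edge 2->3
Recompute Kahn (smallest-id tiebreak):
  initial in-degrees: [2, 0, 0, 1, 3]
  ready (indeg=0): [1, 2]
  pop 1: indeg[0]->1 | ready=[2] | order so far=[1]
  pop 2: indeg[3]->0; indeg[4]->2 | ready=[3] | order so far=[1, 2]
  pop 3: indeg[0]->0; indeg[4]->1 | ready=[0] | order so far=[1, 2, 3]
  pop 0: indeg[4]->0 | ready=[4] | order so far=[1, 2, 3, 0]
  pop 4: no out-edges | ready=[] | order so far=[1, 2, 3, 0, 4]
New canonical toposort: [1, 2, 3, 0, 4]
Compare positions:
  Node 0: index 3 -> 3 (same)
  Node 1: index 0 -> 0 (same)
  Node 2: index 1 -> 1 (same)
  Node 3: index 2 -> 2 (same)
  Node 4: index 4 -> 4 (same)
Nodes that changed position: none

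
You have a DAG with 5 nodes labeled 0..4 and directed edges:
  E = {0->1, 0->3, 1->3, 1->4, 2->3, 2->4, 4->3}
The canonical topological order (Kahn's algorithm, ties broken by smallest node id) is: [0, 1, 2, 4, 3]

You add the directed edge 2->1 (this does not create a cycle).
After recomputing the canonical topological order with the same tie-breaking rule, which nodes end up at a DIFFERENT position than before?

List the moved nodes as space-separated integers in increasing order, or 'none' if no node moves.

Answer: 1 2

Derivation:
Old toposort: [0, 1, 2, 4, 3]
Added edge 2->1
Recompute Kahn (smallest-id tiebreak):
  initial in-degrees: [0, 2, 0, 4, 2]
  ready (indeg=0): [0, 2]
  pop 0: indeg[1]->1; indeg[3]->3 | ready=[2] | order so far=[0]
  pop 2: indeg[1]->0; indeg[3]->2; indeg[4]->1 | ready=[1] | order so far=[0, 2]
  pop 1: indeg[3]->1; indeg[4]->0 | ready=[4] | order so far=[0, 2, 1]
  pop 4: indeg[3]->0 | ready=[3] | order so far=[0, 2, 1, 4]
  pop 3: no out-edges | ready=[] | order so far=[0, 2, 1, 4, 3]
New canonical toposort: [0, 2, 1, 4, 3]
Compare positions:
  Node 0: index 0 -> 0 (same)
  Node 1: index 1 -> 2 (moved)
  Node 2: index 2 -> 1 (moved)
  Node 3: index 4 -> 4 (same)
  Node 4: index 3 -> 3 (same)
Nodes that changed position: 1 2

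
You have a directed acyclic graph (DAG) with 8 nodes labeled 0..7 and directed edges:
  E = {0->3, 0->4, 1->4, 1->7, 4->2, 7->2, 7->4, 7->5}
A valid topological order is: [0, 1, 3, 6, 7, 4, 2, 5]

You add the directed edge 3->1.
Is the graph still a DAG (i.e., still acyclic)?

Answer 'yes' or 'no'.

Answer: yes

Derivation:
Given toposort: [0, 1, 3, 6, 7, 4, 2, 5]
Position of 3: index 2; position of 1: index 1
New edge 3->1: backward (u after v in old order)
Backward edge: old toposort is now invalid. Check if this creates a cycle.
Does 1 already reach 3? Reachable from 1: [1, 2, 4, 5, 7]. NO -> still a DAG (reorder needed).
Still a DAG? yes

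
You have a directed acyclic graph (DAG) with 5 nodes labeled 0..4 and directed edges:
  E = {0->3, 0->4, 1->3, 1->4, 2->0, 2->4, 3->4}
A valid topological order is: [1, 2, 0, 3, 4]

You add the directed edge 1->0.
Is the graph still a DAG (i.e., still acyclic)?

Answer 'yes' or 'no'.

Given toposort: [1, 2, 0, 3, 4]
Position of 1: index 0; position of 0: index 2
New edge 1->0: forward
Forward edge: respects the existing order. Still a DAG, same toposort still valid.
Still a DAG? yes

Answer: yes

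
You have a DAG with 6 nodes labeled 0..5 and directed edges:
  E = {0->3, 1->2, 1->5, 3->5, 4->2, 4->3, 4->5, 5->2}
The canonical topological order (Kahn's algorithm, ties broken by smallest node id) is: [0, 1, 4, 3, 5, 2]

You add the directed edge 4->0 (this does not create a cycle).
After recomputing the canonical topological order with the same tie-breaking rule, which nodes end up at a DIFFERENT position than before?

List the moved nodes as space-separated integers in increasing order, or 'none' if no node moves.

Old toposort: [0, 1, 4, 3, 5, 2]
Added edge 4->0
Recompute Kahn (smallest-id tiebreak):
  initial in-degrees: [1, 0, 3, 2, 0, 3]
  ready (indeg=0): [1, 4]
  pop 1: indeg[2]->2; indeg[5]->2 | ready=[4] | order so far=[1]
  pop 4: indeg[0]->0; indeg[2]->1; indeg[3]->1; indeg[5]->1 | ready=[0] | order so far=[1, 4]
  pop 0: indeg[3]->0 | ready=[3] | order so far=[1, 4, 0]
  pop 3: indeg[5]->0 | ready=[5] | order so far=[1, 4, 0, 3]
  pop 5: indeg[2]->0 | ready=[2] | order so far=[1, 4, 0, 3, 5]
  pop 2: no out-edges | ready=[] | order so far=[1, 4, 0, 3, 5, 2]
New canonical toposort: [1, 4, 0, 3, 5, 2]
Compare positions:
  Node 0: index 0 -> 2 (moved)
  Node 1: index 1 -> 0 (moved)
  Node 2: index 5 -> 5 (same)
  Node 3: index 3 -> 3 (same)
  Node 4: index 2 -> 1 (moved)
  Node 5: index 4 -> 4 (same)
Nodes that changed position: 0 1 4

Answer: 0 1 4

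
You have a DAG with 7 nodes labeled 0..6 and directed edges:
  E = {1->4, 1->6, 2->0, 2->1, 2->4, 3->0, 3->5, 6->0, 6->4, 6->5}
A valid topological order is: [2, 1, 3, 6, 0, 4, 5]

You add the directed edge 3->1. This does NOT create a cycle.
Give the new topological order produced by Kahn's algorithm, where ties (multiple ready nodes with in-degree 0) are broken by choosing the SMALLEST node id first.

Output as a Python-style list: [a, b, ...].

Old toposort: [2, 1, 3, 6, 0, 4, 5]
Added edge: 3->1
Position of 3 (2) > position of 1 (1). Must reorder: 3 must now come before 1.
Run Kahn's algorithm (break ties by smallest node id):
  initial in-degrees: [3, 2, 0, 0, 3, 2, 1]
  ready (indeg=0): [2, 3]
  pop 2: indeg[0]->2; indeg[1]->1; indeg[4]->2 | ready=[3] | order so far=[2]
  pop 3: indeg[0]->1; indeg[1]->0; indeg[5]->1 | ready=[1] | order so far=[2, 3]
  pop 1: indeg[4]->1; indeg[6]->0 | ready=[6] | order so far=[2, 3, 1]
  pop 6: indeg[0]->0; indeg[4]->0; indeg[5]->0 | ready=[0, 4, 5] | order so far=[2, 3, 1, 6]
  pop 0: no out-edges | ready=[4, 5] | order so far=[2, 3, 1, 6, 0]
  pop 4: no out-edges | ready=[5] | order so far=[2, 3, 1, 6, 0, 4]
  pop 5: no out-edges | ready=[] | order so far=[2, 3, 1, 6, 0, 4, 5]
  Result: [2, 3, 1, 6, 0, 4, 5]

Answer: [2, 3, 1, 6, 0, 4, 5]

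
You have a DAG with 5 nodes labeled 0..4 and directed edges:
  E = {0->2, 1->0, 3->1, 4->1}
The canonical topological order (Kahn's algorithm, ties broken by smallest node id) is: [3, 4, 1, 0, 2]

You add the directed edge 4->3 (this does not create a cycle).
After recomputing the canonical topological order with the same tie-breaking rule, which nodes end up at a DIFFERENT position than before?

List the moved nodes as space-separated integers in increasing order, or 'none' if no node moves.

Answer: 3 4

Derivation:
Old toposort: [3, 4, 1, 0, 2]
Added edge 4->3
Recompute Kahn (smallest-id tiebreak):
  initial in-degrees: [1, 2, 1, 1, 0]
  ready (indeg=0): [4]
  pop 4: indeg[1]->1; indeg[3]->0 | ready=[3] | order so far=[4]
  pop 3: indeg[1]->0 | ready=[1] | order so far=[4, 3]
  pop 1: indeg[0]->0 | ready=[0] | order so far=[4, 3, 1]
  pop 0: indeg[2]->0 | ready=[2] | order so far=[4, 3, 1, 0]
  pop 2: no out-edges | ready=[] | order so far=[4, 3, 1, 0, 2]
New canonical toposort: [4, 3, 1, 0, 2]
Compare positions:
  Node 0: index 3 -> 3 (same)
  Node 1: index 2 -> 2 (same)
  Node 2: index 4 -> 4 (same)
  Node 3: index 0 -> 1 (moved)
  Node 4: index 1 -> 0 (moved)
Nodes that changed position: 3 4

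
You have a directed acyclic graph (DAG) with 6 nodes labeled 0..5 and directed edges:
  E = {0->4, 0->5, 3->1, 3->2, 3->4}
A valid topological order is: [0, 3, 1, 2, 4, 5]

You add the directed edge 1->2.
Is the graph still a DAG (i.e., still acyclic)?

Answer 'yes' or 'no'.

Given toposort: [0, 3, 1, 2, 4, 5]
Position of 1: index 2; position of 2: index 3
New edge 1->2: forward
Forward edge: respects the existing order. Still a DAG, same toposort still valid.
Still a DAG? yes

Answer: yes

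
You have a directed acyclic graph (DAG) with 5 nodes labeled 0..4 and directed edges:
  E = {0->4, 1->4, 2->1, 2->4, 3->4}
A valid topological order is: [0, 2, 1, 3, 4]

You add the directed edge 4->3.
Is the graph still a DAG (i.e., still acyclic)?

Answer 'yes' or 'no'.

Given toposort: [0, 2, 1, 3, 4]
Position of 4: index 4; position of 3: index 3
New edge 4->3: backward (u after v in old order)
Backward edge: old toposort is now invalid. Check if this creates a cycle.
Does 3 already reach 4? Reachable from 3: [3, 4]. YES -> cycle!
Still a DAG? no

Answer: no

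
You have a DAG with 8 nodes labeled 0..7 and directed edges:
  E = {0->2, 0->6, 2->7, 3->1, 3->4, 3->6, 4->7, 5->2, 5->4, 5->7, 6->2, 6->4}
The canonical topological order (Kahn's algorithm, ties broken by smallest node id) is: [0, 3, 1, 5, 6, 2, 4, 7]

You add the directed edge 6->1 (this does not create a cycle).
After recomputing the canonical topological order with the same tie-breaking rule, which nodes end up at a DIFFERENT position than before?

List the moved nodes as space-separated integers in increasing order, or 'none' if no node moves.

Answer: 1 5 6

Derivation:
Old toposort: [0, 3, 1, 5, 6, 2, 4, 7]
Added edge 6->1
Recompute Kahn (smallest-id tiebreak):
  initial in-degrees: [0, 2, 3, 0, 3, 0, 2, 3]
  ready (indeg=0): [0, 3, 5]
  pop 0: indeg[2]->2; indeg[6]->1 | ready=[3, 5] | order so far=[0]
  pop 3: indeg[1]->1; indeg[4]->2; indeg[6]->0 | ready=[5, 6] | order so far=[0, 3]
  pop 5: indeg[2]->1; indeg[4]->1; indeg[7]->2 | ready=[6] | order so far=[0, 3, 5]
  pop 6: indeg[1]->0; indeg[2]->0; indeg[4]->0 | ready=[1, 2, 4] | order so far=[0, 3, 5, 6]
  pop 1: no out-edges | ready=[2, 4] | order so far=[0, 3, 5, 6, 1]
  pop 2: indeg[7]->1 | ready=[4] | order so far=[0, 3, 5, 6, 1, 2]
  pop 4: indeg[7]->0 | ready=[7] | order so far=[0, 3, 5, 6, 1, 2, 4]
  pop 7: no out-edges | ready=[] | order so far=[0, 3, 5, 6, 1, 2, 4, 7]
New canonical toposort: [0, 3, 5, 6, 1, 2, 4, 7]
Compare positions:
  Node 0: index 0 -> 0 (same)
  Node 1: index 2 -> 4 (moved)
  Node 2: index 5 -> 5 (same)
  Node 3: index 1 -> 1 (same)
  Node 4: index 6 -> 6 (same)
  Node 5: index 3 -> 2 (moved)
  Node 6: index 4 -> 3 (moved)
  Node 7: index 7 -> 7 (same)
Nodes that changed position: 1 5 6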